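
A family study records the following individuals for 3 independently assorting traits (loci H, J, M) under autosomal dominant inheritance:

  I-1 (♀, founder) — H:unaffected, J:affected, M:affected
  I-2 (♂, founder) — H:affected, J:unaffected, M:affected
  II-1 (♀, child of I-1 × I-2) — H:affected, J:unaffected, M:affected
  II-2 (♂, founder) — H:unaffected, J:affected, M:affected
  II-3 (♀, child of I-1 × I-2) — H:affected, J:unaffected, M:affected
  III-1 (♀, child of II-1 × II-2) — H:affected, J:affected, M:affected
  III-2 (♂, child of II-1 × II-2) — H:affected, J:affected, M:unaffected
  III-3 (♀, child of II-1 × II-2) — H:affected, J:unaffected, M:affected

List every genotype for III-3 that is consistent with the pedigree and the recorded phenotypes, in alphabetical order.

H/I-1 un ·: hh
H/I-2 aff ·: Hh|HH
H/II-1 aff I-1×I-2: Hh
H/II-2 un ·: hh
H/II-3 aff I-1×I-2: Hh
H/III-1 aff II-1×II-2: Hh
H/III-2 aff II-1×II-2: Hh
H/III-3 aff II-1×II-2: Hh
⇒ H over [I-1,I-2,II-1,II-2,II-3,III-1,III-2,III-3]: 2 consistent
J/I-1 aff ·: Jj
J/I-2 un ·: jj
J/II-1 un I-1×I-2: jj
J/II-2 aff ·: Jj
J/II-3 un I-1×I-2: jj
J/III-1 aff II-1×II-2: Jj
J/III-2 aff II-1×II-2: Jj
J/III-3 un II-1×II-2: jj
⇒ J over [I-1,I-2,II-1,II-2,II-3,III-1,III-2,III-3]: 1 consistent
M/I-1 aff ·: Mm|MM
M/I-2 aff ·: Mm|MM
M/II-1 aff I-1×I-2: Mm
M/II-2 aff ·: Mm
M/II-3 aff I-1×I-2: Mm|MM
M/III-1 aff II-1×II-2: Mm|MM
M/III-2 un II-1×II-2: mm
M/III-3 aff II-1×II-2: Mm|MM
⇒ M over [I-1,I-2,II-1,II-2,II-3,III-1,III-2,III-3]: 24 consistent

III-3 ∈ {Hh jj MM, Hh jj Mm}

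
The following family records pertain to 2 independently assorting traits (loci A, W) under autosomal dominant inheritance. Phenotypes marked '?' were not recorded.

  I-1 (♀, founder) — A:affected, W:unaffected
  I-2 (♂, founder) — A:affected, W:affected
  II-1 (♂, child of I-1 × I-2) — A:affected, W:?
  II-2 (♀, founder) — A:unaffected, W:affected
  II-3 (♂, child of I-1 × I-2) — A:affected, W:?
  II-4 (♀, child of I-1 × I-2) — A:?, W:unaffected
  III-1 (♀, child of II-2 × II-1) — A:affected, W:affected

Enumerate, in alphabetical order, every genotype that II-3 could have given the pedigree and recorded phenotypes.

II-3 ∈ {AA Ww, AA ww, Aa Ww, Aa ww}

A/I-1 aff ·: Aa|AA
A/I-2 aff ·: Aa|AA
A/II-1 aff I-1×I-2: Aa|AA
A/II-2 un ·: aa
A/II-3 aff I-1×I-2: Aa|AA
A/II-4 ? I-1×I-2: aa|Aa|AA
A/III-1 aff II-2×II-1: Aa
⇒ A over [I-1,I-2,II-1,II-2,II-3,II-4,III-1]: 29 consistent
W/I-1 un ·: ww
W/I-2 aff ·: Ww
W/II-1 ? I-1×I-2: ww|Ww
W/II-2 aff ·: Ww|WW
W/II-3 ? I-1×I-2: ww|Ww
W/II-4 un I-1×I-2: ww
W/III-1 aff II-2×II-1: Ww|WW
⇒ W over [I-1,I-2,II-1,II-2,II-3,II-4,III-1]: 12 consistent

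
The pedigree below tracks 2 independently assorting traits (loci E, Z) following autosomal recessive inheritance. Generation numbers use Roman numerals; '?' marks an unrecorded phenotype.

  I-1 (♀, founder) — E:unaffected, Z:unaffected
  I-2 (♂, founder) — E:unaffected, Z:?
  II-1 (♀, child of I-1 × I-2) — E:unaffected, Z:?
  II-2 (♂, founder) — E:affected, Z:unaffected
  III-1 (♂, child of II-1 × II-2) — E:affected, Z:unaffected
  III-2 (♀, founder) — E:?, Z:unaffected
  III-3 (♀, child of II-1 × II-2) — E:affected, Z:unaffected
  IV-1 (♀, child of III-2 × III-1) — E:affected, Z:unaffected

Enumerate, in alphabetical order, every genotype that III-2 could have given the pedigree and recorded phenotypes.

E/I-1 un ·: EE|Ee
E/I-2 un ·: EE|Ee
E/II-1 un I-1×I-2: Ee
E/II-2 aff ·: ee
E/III-1 aff II-1×II-2: ee
E/III-2 ? ·: Ee|ee
E/III-3 aff II-1×II-2: ee
E/IV-1 aff III-2×III-1: ee
⇒ E over [I-1,I-2,II-1,II-2,III-1,III-2,III-3,IV-1]: 6 consistent
Z/I-1 un ·: ZZ|Zz
Z/I-2 ? ·: ZZ|Zz|zz
Z/II-1 ? I-1×I-2: ZZ|Zz|zz
Z/II-2 un ·: ZZ|Zz
Z/III-1 un II-1×II-2: ZZ|Zz
Z/III-2 un ·: ZZ|Zz
Z/III-3 un II-1×II-2: ZZ|Zz
Z/IV-1 un III-2×III-1: ZZ|Zz
⇒ Z over [I-1,I-2,II-1,II-2,III-1,III-2,III-3,IV-1]: 224 consistent

III-2 ∈ {Ee ZZ, Ee Zz, ee ZZ, ee Zz}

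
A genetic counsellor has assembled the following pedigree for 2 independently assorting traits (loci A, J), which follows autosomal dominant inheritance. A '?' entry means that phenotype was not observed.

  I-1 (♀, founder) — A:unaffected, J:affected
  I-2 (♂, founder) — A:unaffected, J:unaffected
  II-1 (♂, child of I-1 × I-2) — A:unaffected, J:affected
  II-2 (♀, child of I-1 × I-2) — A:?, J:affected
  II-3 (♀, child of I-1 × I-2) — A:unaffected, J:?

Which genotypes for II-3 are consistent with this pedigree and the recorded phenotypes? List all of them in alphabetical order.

II-3 ∈ {aa Jj, aa jj}

A/I-1 un ·: aa
A/I-2 un ·: aa
A/II-1 un I-1×I-2: aa
A/II-2 ? I-1×I-2: aa
A/II-3 un I-1×I-2: aa
⇒ A over [I-1,I-2,II-1,II-2,II-3]: 1 consistent
J/I-1 aff ·: Jj|JJ
J/I-2 un ·: jj
J/II-1 aff I-1×I-2: Jj
J/II-2 aff I-1×I-2: Jj
J/II-3 ? I-1×I-2: jj|Jj
⇒ J over [I-1,I-2,II-1,II-2,II-3]: 3 consistent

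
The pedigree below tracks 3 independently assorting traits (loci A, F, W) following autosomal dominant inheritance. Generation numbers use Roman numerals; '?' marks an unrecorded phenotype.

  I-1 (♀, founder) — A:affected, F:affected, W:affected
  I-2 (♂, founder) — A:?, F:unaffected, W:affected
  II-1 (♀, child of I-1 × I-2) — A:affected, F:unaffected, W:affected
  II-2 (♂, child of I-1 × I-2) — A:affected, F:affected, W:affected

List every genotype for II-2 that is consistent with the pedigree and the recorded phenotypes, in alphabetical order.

II-2 ∈ {AA Ff WW, AA Ff Ww, Aa Ff WW, Aa Ff Ww}

A/I-1 aff ·: Aa|AA
A/I-2 ? ·: aa|Aa|AA
A/II-1 aff I-1×I-2: Aa|AA
A/II-2 aff I-1×I-2: Aa|AA
⇒ A over [I-1,I-2,II-1,II-2]: 15 consistent
F/I-1 aff ·: Ff
F/I-2 un ·: ff
F/II-1 un I-1×I-2: ff
F/II-2 aff I-1×I-2: Ff
⇒ F over [I-1,I-2,II-1,II-2]: 1 consistent
W/I-1 aff ·: Ww|WW
W/I-2 aff ·: Ww|WW
W/II-1 aff I-1×I-2: Ww|WW
W/II-2 aff I-1×I-2: Ww|WW
⇒ W over [I-1,I-2,II-1,II-2]: 13 consistent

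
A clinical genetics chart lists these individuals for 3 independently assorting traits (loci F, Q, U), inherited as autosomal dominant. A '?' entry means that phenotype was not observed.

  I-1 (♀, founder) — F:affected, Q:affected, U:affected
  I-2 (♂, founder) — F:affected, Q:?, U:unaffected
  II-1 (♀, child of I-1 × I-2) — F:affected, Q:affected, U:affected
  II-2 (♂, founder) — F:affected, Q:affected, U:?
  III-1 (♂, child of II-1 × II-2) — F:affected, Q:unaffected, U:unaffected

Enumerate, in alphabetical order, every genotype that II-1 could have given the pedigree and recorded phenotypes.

F/I-1 aff ·: Ff|FF
F/I-2 aff ·: Ff|FF
F/II-1 aff I-1×I-2: Ff|FF
F/II-2 aff ·: Ff|FF
F/III-1 aff II-1×II-2: Ff|FF
⇒ F over [I-1,I-2,II-1,II-2,III-1]: 24 consistent
Q/I-1 aff ·: Qq|QQ
Q/I-2 ? ·: qq|Qq|QQ
Q/II-1 aff I-1×I-2: Qq
Q/II-2 aff ·: Qq
Q/III-1 un II-1×II-2: qq
⇒ Q over [I-1,I-2,II-1,II-2,III-1]: 5 consistent
U/I-1 aff ·: Uu|UU
U/I-2 un ·: uu
U/II-1 aff I-1×I-2: Uu
U/II-2 ? ·: uu|Uu
U/III-1 un II-1×II-2: uu
⇒ U over [I-1,I-2,II-1,II-2,III-1]: 4 consistent

II-1 ∈ {FF Qq Uu, Ff Qq Uu}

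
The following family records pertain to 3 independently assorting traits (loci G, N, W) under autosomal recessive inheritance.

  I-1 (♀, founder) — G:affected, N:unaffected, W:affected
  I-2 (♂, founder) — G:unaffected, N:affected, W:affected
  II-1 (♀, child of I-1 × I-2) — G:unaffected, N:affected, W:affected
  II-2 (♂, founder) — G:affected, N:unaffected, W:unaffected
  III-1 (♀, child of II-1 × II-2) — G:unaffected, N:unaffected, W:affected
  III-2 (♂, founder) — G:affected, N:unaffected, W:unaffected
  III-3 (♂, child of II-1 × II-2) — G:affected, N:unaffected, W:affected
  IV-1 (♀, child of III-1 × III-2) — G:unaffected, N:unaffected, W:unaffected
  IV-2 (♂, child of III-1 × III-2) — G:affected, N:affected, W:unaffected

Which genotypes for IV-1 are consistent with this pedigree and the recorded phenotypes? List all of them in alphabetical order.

G/I-1 aff ·: gg
G/I-2 un ·: GG|Gg
G/II-1 un I-1×I-2: Gg
G/II-2 aff ·: gg
G/III-1 un II-1×II-2: Gg
G/III-2 aff ·: gg
G/III-3 aff II-1×II-2: gg
G/IV-1 un III-1×III-2: Gg
G/IV-2 aff III-1×III-2: gg
⇒ G over [I-1,I-2,II-1,II-2,III-1,III-2,III-3,IV-1,IV-2]: 2 consistent
N/I-1 un ·: Nn
N/I-2 aff ·: nn
N/II-1 aff I-1×I-2: nn
N/II-2 un ·: NN|Nn
N/III-1 un II-1×II-2: Nn
N/III-2 un ·: Nn
N/III-3 un II-1×II-2: Nn
N/IV-1 un III-1×III-2: NN|Nn
N/IV-2 aff III-1×III-2: nn
⇒ N over [I-1,I-2,II-1,II-2,III-1,III-2,III-3,IV-1,IV-2]: 4 consistent
W/I-1 aff ·: ww
W/I-2 aff ·: ww
W/II-1 aff I-1×I-2: ww
W/II-2 un ·: Ww
W/III-1 aff II-1×II-2: ww
W/III-2 un ·: WW|Ww
W/III-3 aff II-1×II-2: ww
W/IV-1 un III-1×III-2: Ww
W/IV-2 un III-1×III-2: Ww
⇒ W over [I-1,I-2,II-1,II-2,III-1,III-2,III-3,IV-1,IV-2]: 2 consistent

IV-1 ∈ {Gg NN Ww, Gg Nn Ww}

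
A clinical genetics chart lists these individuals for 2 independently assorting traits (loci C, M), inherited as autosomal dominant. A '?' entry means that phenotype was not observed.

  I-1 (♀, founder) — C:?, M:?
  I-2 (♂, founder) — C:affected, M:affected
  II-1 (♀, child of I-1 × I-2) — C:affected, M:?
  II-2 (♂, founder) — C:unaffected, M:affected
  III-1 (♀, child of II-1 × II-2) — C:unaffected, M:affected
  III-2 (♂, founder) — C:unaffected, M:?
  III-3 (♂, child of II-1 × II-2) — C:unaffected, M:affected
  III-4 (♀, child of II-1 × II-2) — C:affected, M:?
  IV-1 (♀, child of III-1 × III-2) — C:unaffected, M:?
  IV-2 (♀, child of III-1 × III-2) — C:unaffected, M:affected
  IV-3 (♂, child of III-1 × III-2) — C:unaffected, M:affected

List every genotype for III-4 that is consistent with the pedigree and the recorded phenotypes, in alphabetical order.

III-4 ∈ {Cc MM, Cc Mm, Cc mm}

C/I-1 ? ·: cc|Cc|CC
C/I-2 aff ·: Cc|CC
C/II-1 aff I-1×I-2: Cc
C/II-2 un ·: cc
C/III-1 un II-1×II-2: cc
C/III-2 un ·: cc
C/III-3 un II-1×II-2: cc
C/III-4 aff II-1×II-2: Cc
C/IV-1 un III-1×III-2: cc
C/IV-2 un III-1×III-2: cc
C/IV-3 un III-1×III-2: cc
⇒ C over [I-1,I-2,II-1,II-2,III-1,III-2,III-3,III-4,IV-1,IV-2,IV-3]: 5 consistent
M/I-1 ? ·: mm|Mm|MM
M/I-2 aff ·: Mm|MM
M/II-1 ? I-1×I-2: mm|Mm|MM
M/II-2 aff ·: Mm|MM
M/III-1 aff II-1×II-2: Mm|MM
M/III-2 ? ·: mm|Mm|MM
M/III-3 aff II-1×II-2: Mm|MM
M/III-4 ? II-1×II-2: mm|Mm|MM
M/IV-1 ? III-1×III-2: mm|Mm|MM
M/IV-2 aff III-1×III-2: Mm|MM
M/IV-3 aff III-1×III-2: Mm|MM
⇒ M over [I-1,I-2,II-1,II-2,III-1,III-2,III-3,III-4,IV-1,IV-2,IV-3]: 2284 consistent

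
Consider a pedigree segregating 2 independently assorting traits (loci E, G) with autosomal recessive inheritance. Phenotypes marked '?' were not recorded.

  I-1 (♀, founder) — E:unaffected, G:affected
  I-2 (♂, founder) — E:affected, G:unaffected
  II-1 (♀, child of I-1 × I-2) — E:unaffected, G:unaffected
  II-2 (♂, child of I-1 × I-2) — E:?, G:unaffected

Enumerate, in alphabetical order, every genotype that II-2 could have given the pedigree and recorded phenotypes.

II-2 ∈ {Ee Gg, ee Gg}

E/I-1 un ·: EE|Ee
E/I-2 aff ·: ee
E/II-1 un I-1×I-2: Ee
E/II-2 ? I-1×I-2: Ee|ee
⇒ E over [I-1,I-2,II-1,II-2]: 3 consistent
G/I-1 aff ·: gg
G/I-2 un ·: GG|Gg
G/II-1 un I-1×I-2: Gg
G/II-2 un I-1×I-2: Gg
⇒ G over [I-1,I-2,II-1,II-2]: 2 consistent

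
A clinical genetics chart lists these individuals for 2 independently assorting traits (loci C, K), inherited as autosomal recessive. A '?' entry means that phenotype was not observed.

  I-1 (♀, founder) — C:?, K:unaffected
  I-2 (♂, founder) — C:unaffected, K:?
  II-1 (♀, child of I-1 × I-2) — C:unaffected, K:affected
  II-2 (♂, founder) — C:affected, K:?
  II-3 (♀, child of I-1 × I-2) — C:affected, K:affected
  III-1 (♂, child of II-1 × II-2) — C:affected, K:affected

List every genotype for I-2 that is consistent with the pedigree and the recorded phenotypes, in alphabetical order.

I-2 ∈ {Cc Kk, Cc kk}

C/I-1 ? ·: Cc|cc
C/I-2 un ·: Cc
C/II-1 un I-1×I-2: Cc
C/II-2 aff ·: cc
C/II-3 aff I-1×I-2: cc
C/III-1 aff II-1×II-2: cc
⇒ C over [I-1,I-2,II-1,II-2,II-3,III-1]: 2 consistent
K/I-1 un ·: Kk
K/I-2 ? ·: Kk|kk
K/II-1 aff I-1×I-2: kk
K/II-2 ? ·: Kk|kk
K/II-3 aff I-1×I-2: kk
K/III-1 aff II-1×II-2: kk
⇒ K over [I-1,I-2,II-1,II-2,II-3,III-1]: 4 consistent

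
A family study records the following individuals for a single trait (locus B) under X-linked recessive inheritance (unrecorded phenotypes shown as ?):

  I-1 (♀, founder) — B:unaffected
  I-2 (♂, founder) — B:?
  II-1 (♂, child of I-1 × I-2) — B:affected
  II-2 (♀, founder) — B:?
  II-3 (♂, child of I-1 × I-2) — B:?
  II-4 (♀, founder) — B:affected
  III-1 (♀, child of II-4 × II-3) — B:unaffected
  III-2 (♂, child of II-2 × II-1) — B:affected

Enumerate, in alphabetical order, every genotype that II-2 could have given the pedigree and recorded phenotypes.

B/I-1 un ·: X^BX^b
B/I-2 ? ·: X^BY|X^bY
B/II-1 aff I-1×I-2: X^bY
B/II-2 ? ·: X^BX^b|X^bX^b
B/II-3 ? I-1×I-2: X^BY
B/II-4 aff ·: X^bX^b
B/III-1 un II-4×II-3: X^BX^b
B/III-2 aff II-2×II-1: X^bY
⇒ B over [I-1,I-2,II-1,II-2,II-3,II-4,III-1,III-2]: 4 consistent

II-2 ∈ {X^BX^b, X^bX^b}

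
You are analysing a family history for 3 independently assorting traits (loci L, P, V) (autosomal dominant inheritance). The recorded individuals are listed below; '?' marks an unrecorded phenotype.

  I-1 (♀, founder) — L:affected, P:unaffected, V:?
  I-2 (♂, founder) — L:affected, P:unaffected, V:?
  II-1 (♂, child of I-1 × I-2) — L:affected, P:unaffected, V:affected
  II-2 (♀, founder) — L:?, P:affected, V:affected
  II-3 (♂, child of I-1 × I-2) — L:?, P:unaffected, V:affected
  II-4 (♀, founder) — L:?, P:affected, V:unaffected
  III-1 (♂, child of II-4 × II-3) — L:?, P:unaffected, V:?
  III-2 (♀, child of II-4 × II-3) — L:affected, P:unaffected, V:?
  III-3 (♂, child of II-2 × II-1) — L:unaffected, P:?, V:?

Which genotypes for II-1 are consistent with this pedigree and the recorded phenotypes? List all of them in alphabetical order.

L/I-1 aff ·: Ll|LL
L/I-2 aff ·: Ll|LL
L/II-1 aff I-1×I-2: Ll
L/II-2 ? ·: ll|Ll
L/II-3 ? I-1×I-2: ll|Ll|LL
L/II-4 ? ·: ll|Ll|LL
L/III-1 ? II-4×II-3: ll|Ll|LL
L/III-2 aff II-4×II-3: Ll|LL
L/III-3 un II-2×II-1: ll
⇒ L over [I-1,I-2,II-1,II-2,II-3,II-4,III-1,III-2,III-3]: 114 consistent
P/I-1 un ·: pp
P/I-2 un ·: pp
P/II-1 un I-1×I-2: pp
P/II-2 aff ·: Pp|PP
P/II-3 un I-1×I-2: pp
P/II-4 aff ·: Pp
P/III-1 un II-4×II-3: pp
P/III-2 un II-4×II-3: pp
P/III-3 ? II-2×II-1: pp|Pp
⇒ P over [I-1,I-2,II-1,II-2,II-3,II-4,III-1,III-2,III-3]: 3 consistent
V/I-1 ? ·: vv|Vv|VV
V/I-2 ? ·: vv|Vv|VV
V/II-1 aff I-1×I-2: Vv|VV
V/II-2 aff ·: Vv|VV
V/II-3 aff I-1×I-2: Vv|VV
V/II-4 un ·: vv
V/III-1 ? II-4×II-3: vv|Vv
V/III-2 ? II-4×II-3: vv|Vv
V/III-3 ? II-2×II-1: vv|Vv|VV
⇒ V over [I-1,I-2,II-1,II-2,II-3,II-4,III-1,III-2,III-3]: 203 consistent

II-1 ∈ {Ll pp VV, Ll pp Vv}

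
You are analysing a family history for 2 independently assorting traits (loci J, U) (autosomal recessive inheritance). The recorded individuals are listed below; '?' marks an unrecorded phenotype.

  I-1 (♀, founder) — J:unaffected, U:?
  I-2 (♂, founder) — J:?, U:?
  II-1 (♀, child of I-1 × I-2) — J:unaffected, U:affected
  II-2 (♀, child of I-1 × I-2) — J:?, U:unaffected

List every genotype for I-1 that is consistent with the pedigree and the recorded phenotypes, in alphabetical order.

I-1 ∈ {JJ Uu, JJ uu, Jj Uu, Jj uu}

J/I-1 un ·: JJ|Jj
J/I-2 ? ·: JJ|Jj|jj
J/II-1 un I-1×I-2: JJ|Jj
J/II-2 ? I-1×I-2: JJ|Jj|jj
⇒ J over [I-1,I-2,II-1,II-2]: 18 consistent
U/I-1 ? ·: Uu|uu
U/I-2 ? ·: Uu|uu
U/II-1 aff I-1×I-2: uu
U/II-2 un I-1×I-2: UU|Uu
⇒ U over [I-1,I-2,II-1,II-2]: 4 consistent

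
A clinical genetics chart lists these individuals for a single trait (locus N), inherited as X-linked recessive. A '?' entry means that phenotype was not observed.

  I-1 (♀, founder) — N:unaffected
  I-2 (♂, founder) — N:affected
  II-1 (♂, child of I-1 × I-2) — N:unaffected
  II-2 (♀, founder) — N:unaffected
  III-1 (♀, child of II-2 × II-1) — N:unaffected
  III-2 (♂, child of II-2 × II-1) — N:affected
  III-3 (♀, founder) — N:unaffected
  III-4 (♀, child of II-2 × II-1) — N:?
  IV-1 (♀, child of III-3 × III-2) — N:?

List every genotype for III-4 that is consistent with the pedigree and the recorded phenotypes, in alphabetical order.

N/I-1 un ·: X^NX^N|X^NX^n
N/I-2 aff ·: X^nY
N/II-1 un I-1×I-2: X^NY
N/II-2 un ·: X^NX^n
N/III-1 un II-2×II-1: X^NX^N|X^NX^n
N/III-2 aff II-2×II-1: X^nY
N/III-3 un ·: X^NX^N|X^NX^n
N/III-4 ? II-2×II-1: X^NX^N|X^NX^n
N/IV-1 ? III-3×III-2: X^NX^n|X^nX^n
⇒ N over [I-1,I-2,II-1,II-2,III-1,III-2,III-3,III-4,IV-1]: 24 consistent

III-4 ∈ {X^NX^N, X^NX^n}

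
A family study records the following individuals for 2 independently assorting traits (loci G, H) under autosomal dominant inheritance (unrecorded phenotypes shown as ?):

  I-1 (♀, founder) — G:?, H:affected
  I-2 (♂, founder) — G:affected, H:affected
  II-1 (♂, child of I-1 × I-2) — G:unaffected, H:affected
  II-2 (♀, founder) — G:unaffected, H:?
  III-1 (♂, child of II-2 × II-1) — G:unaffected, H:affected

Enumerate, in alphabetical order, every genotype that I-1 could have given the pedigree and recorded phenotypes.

I-1 ∈ {Gg HH, Gg Hh, gg HH, gg Hh}

G/I-1 ? ·: gg|Gg
G/I-2 aff ·: Gg
G/II-1 un I-1×I-2: gg
G/II-2 un ·: gg
G/III-1 un II-2×II-1: gg
⇒ G over [I-1,I-2,II-1,II-2,III-1]: 2 consistent
H/I-1 aff ·: Hh|HH
H/I-2 aff ·: Hh|HH
H/II-1 aff I-1×I-2: Hh|HH
H/II-2 ? ·: hh|Hh|HH
H/III-1 aff II-2×II-1: Hh|HH
⇒ H over [I-1,I-2,II-1,II-2,III-1]: 31 consistent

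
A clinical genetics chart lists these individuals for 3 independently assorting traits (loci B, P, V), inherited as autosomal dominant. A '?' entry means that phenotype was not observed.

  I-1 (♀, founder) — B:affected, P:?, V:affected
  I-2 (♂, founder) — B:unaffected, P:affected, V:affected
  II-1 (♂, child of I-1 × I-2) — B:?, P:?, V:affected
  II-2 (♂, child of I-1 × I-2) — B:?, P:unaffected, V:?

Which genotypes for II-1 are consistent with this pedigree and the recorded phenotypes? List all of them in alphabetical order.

B/I-1 aff ·: Bb|BB
B/I-2 un ·: bb
B/II-1 ? I-1×I-2: bb|Bb
B/II-2 ? I-1×I-2: bb|Bb
⇒ B over [I-1,I-2,II-1,II-2]: 5 consistent
P/I-1 ? ·: pp|Pp
P/I-2 aff ·: Pp
P/II-1 ? I-1×I-2: pp|Pp|PP
P/II-2 un I-1×I-2: pp
⇒ P over [I-1,I-2,II-1,II-2]: 5 consistent
V/I-1 aff ·: Vv|VV
V/I-2 aff ·: Vv|VV
V/II-1 aff I-1×I-2: Vv|VV
V/II-2 ? I-1×I-2: vv|Vv|VV
⇒ V over [I-1,I-2,II-1,II-2]: 15 consistent

II-1 ∈ {Bb PP VV, Bb PP Vv, Bb Pp VV, Bb Pp Vv, Bb pp VV, Bb pp Vv, bb PP VV, bb PP Vv, bb Pp VV, bb Pp Vv, bb pp VV, bb pp Vv}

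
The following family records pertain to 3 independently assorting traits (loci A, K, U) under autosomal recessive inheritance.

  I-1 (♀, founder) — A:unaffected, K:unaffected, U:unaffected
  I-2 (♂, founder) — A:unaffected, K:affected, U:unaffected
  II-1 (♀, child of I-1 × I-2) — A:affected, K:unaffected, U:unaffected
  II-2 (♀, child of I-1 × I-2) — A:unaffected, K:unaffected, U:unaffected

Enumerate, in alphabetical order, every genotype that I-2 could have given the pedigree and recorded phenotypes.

I-2 ∈ {Aa kk UU, Aa kk Uu}

A/I-1 un ·: Aa
A/I-2 un ·: Aa
A/II-1 aff I-1×I-2: aa
A/II-2 un I-1×I-2: AA|Aa
⇒ A over [I-1,I-2,II-1,II-2]: 2 consistent
K/I-1 un ·: KK|Kk
K/I-2 aff ·: kk
K/II-1 un I-1×I-2: Kk
K/II-2 un I-1×I-2: Kk
⇒ K over [I-1,I-2,II-1,II-2]: 2 consistent
U/I-1 un ·: UU|Uu
U/I-2 un ·: UU|Uu
U/II-1 un I-1×I-2: UU|Uu
U/II-2 un I-1×I-2: UU|Uu
⇒ U over [I-1,I-2,II-1,II-2]: 13 consistent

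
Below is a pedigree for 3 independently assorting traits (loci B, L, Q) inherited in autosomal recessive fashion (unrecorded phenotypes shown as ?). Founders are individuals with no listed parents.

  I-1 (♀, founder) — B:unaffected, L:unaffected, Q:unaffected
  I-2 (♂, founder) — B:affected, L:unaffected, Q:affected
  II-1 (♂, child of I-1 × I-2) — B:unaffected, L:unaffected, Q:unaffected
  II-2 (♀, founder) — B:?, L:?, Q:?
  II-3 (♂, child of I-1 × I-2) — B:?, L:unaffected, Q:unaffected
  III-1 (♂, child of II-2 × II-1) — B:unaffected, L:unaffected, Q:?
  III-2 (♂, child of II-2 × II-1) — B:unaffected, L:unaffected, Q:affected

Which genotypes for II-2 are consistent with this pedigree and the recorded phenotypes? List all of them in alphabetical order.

B/I-1 un ·: BB|Bb
B/I-2 aff ·: bb
B/II-1 un I-1×I-2: Bb
B/II-2 ? ·: BB|Bb|bb
B/II-3 ? I-1×I-2: Bb|bb
B/III-1 un II-2×II-1: BB|Bb
B/III-2 un II-2×II-1: BB|Bb
⇒ B over [I-1,I-2,II-1,II-2,II-3,III-1,III-2]: 27 consistent
L/I-1 un ·: LL|Ll
L/I-2 un ·: LL|Ll
L/II-1 un I-1×I-2: LL|Ll
L/II-2 ? ·: LL|Ll|ll
L/II-3 un I-1×I-2: LL|Ll
L/III-1 un II-2×II-1: LL|Ll
L/III-2 un II-2×II-1: LL|Ll
⇒ L over [I-1,I-2,II-1,II-2,II-3,III-1,III-2]: 96 consistent
Q/I-1 un ·: QQ|Qq
Q/I-2 aff ·: qq
Q/II-1 un I-1×I-2: Qq
Q/II-2 ? ·: Qq|qq
Q/II-3 un I-1×I-2: Qq
Q/III-1 ? II-2×II-1: QQ|Qq|qq
Q/III-2 aff II-2×II-1: qq
⇒ Q over [I-1,I-2,II-1,II-2,II-3,III-1,III-2]: 10 consistent

II-2 ∈ {BB LL Qq, BB LL qq, BB Ll Qq, BB Ll qq, BB ll Qq, BB ll qq, Bb LL Qq, Bb LL qq, Bb Ll Qq, Bb Ll qq, Bb ll Qq, Bb ll qq, bb LL Qq, bb LL qq, bb Ll Qq, bb Ll qq, bb ll Qq, bb ll qq}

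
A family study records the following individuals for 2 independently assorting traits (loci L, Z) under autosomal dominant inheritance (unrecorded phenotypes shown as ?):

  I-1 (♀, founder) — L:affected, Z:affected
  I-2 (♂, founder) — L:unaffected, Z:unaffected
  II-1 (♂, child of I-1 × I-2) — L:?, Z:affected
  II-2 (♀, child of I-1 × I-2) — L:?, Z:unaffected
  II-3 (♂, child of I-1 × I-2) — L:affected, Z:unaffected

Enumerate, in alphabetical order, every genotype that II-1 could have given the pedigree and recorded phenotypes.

L/I-1 aff ·: Ll|LL
L/I-2 un ·: ll
L/II-1 ? I-1×I-2: ll|Ll
L/II-2 ? I-1×I-2: ll|Ll
L/II-3 aff I-1×I-2: Ll
⇒ L over [I-1,I-2,II-1,II-2,II-3]: 5 consistent
Z/I-1 aff ·: Zz
Z/I-2 un ·: zz
Z/II-1 aff I-1×I-2: Zz
Z/II-2 un I-1×I-2: zz
Z/II-3 un I-1×I-2: zz
⇒ Z over [I-1,I-2,II-1,II-2,II-3]: 1 consistent

II-1 ∈ {Ll Zz, ll Zz}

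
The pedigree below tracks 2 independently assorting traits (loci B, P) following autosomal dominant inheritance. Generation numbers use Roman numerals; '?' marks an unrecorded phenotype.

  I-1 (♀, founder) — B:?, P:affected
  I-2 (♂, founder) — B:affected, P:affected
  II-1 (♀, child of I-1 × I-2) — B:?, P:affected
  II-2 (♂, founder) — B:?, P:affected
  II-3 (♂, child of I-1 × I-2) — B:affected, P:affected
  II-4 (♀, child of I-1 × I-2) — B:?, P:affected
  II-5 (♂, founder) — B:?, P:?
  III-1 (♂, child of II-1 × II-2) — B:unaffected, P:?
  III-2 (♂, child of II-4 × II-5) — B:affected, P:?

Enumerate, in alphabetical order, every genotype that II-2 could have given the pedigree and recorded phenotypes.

II-2 ∈ {Bb PP, Bb Pp, bb PP, bb Pp}

B/I-1 ? ·: bb|Bb|BB
B/I-2 aff ·: Bb|BB
B/II-1 ? I-1×I-2: bb|Bb
B/II-2 ? ·: bb|Bb
B/II-3 aff I-1×I-2: Bb|BB
B/II-4 ? I-1×I-2: bb|Bb|BB
B/II-5 ? ·: bb|Bb|BB
B/III-1 un II-1×II-2: bb
B/III-2 aff II-4×II-5: Bb|BB
⇒ B over [I-1,I-2,II-1,II-2,II-3,II-4,II-5,III-1,III-2]: 198 consistent
P/I-1 aff ·: Pp|PP
P/I-2 aff ·: Pp|PP
P/II-1 aff I-1×I-2: Pp|PP
P/II-2 aff ·: Pp|PP
P/II-3 aff I-1×I-2: Pp|PP
P/II-4 aff I-1×I-2: Pp|PP
P/II-5 ? ·: pp|Pp|PP
P/III-1 ? II-1×II-2: pp|Pp|PP
P/III-2 ? II-4×II-5: pp|Pp|PP
⇒ P over [I-1,I-2,II-1,II-2,II-3,II-4,II-5,III-1,III-2]: 540 consistent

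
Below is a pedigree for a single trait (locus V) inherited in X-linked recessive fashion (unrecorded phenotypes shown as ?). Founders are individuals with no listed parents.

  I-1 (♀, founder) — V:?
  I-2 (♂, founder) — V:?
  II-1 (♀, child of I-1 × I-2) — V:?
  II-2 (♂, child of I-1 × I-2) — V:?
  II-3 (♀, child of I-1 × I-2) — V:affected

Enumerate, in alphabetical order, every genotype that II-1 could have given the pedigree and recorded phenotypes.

II-1 ∈ {X^VX^v, X^vX^v}

V/I-1 ? ·: X^VX^v|X^vX^v
V/I-2 ? ·: X^vY
V/II-1 ? I-1×I-2: X^VX^v|X^vX^v
V/II-2 ? I-1×I-2: X^VY|X^vY
V/II-3 aff I-1×I-2: X^vX^v
⇒ V over [I-1,I-2,II-1,II-2,II-3]: 5 consistent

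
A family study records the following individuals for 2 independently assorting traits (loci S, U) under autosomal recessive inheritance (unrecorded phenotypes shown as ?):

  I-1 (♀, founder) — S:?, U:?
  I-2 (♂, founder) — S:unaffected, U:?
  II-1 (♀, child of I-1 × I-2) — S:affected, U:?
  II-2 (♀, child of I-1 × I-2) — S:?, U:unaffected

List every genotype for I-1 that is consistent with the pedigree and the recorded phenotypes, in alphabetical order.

S/I-1 ? ·: Ss|ss
S/I-2 un ·: Ss
S/II-1 aff I-1×I-2: ss
S/II-2 ? I-1×I-2: SS|Ss|ss
⇒ S over [I-1,I-2,II-1,II-2]: 5 consistent
U/I-1 ? ·: UU|Uu|uu
U/I-2 ? ·: UU|Uu|uu
U/II-1 ? I-1×I-2: UU|Uu|uu
U/II-2 un I-1×I-2: UU|Uu
⇒ U over [I-1,I-2,II-1,II-2]: 21 consistent

I-1 ∈ {Ss UU, Ss Uu, Ss uu, ss UU, ss Uu, ss uu}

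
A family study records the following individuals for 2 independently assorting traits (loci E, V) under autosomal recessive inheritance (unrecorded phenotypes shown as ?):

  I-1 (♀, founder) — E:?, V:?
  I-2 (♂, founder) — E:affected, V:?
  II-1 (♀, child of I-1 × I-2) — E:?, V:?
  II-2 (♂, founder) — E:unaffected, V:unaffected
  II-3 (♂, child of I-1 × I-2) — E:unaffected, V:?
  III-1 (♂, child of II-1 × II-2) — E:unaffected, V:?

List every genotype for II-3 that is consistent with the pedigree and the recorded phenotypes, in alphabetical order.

II-3 ∈ {Ee VV, Ee Vv, Ee vv}

E/I-1 ? ·: EE|Ee
E/I-2 aff ·: ee
E/II-1 ? I-1×I-2: Ee|ee
E/II-2 un ·: EE|Ee
E/II-3 un I-1×I-2: Ee
E/III-1 un II-1×II-2: EE|Ee
⇒ E over [I-1,I-2,II-1,II-2,II-3,III-1]: 10 consistent
V/I-1 ? ·: VV|Vv|vv
V/I-2 ? ·: VV|Vv|vv
V/II-1 ? I-1×I-2: VV|Vv|vv
V/II-2 un ·: VV|Vv
V/II-3 ? I-1×I-2: VV|Vv|vv
V/III-1 ? II-1×II-2: VV|Vv|vv
⇒ V over [I-1,I-2,II-1,II-2,II-3,III-1]: 113 consistent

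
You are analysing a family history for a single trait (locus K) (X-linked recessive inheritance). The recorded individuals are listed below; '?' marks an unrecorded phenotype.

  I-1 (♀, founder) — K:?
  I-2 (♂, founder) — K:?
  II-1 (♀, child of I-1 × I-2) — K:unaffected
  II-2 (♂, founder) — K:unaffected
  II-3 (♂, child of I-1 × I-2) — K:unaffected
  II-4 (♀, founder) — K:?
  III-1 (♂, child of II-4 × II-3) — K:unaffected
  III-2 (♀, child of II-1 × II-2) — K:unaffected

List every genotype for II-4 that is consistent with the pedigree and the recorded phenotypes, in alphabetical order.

K/I-1 ? ·: X^KX^K|X^KX^k
K/I-2 ? ·: X^KY|X^kY
K/II-1 un I-1×I-2: X^KX^K|X^KX^k
K/II-2 un ·: X^KY
K/II-3 un I-1×I-2: X^KY
K/II-4 ? ·: X^KX^K|X^KX^k
K/III-1 un II-4×II-3: X^KY
K/III-2 un II-1×II-2: X^KX^K|X^KX^k
⇒ K over [I-1,I-2,II-1,II-2,II-3,II-4,III-1,III-2]: 16 consistent

II-4 ∈ {X^KX^K, X^KX^k}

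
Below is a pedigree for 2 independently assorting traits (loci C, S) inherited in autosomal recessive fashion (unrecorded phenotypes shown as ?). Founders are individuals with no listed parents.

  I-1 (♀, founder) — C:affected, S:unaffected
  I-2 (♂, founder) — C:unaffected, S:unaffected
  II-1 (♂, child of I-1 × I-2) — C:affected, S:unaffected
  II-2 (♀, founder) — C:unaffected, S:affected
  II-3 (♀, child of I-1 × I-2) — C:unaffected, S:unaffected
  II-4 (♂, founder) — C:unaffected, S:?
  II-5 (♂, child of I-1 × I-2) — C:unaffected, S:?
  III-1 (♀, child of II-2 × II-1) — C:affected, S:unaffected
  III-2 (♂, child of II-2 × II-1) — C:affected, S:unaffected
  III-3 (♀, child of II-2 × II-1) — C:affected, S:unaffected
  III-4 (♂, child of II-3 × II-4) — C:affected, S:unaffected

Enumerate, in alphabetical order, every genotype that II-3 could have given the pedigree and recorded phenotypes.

C/I-1 aff ·: cc
C/I-2 un ·: Cc
C/II-1 aff I-1×I-2: cc
C/II-2 un ·: Cc
C/II-3 un I-1×I-2: Cc
C/II-4 un ·: Cc
C/II-5 un I-1×I-2: Cc
C/III-1 aff II-2×II-1: cc
C/III-2 aff II-2×II-1: cc
C/III-3 aff II-2×II-1: cc
C/III-4 aff II-3×II-4: cc
⇒ C over [I-1,I-2,II-1,II-2,II-3,II-4,II-5,III-1,III-2,III-3,III-4]: 1 consistent
S/I-1 un ·: SS|Ss
S/I-2 un ·: SS|Ss
S/II-1 un I-1×I-2: SS|Ss
S/II-2 aff ·: ss
S/II-3 un I-1×I-2: SS|Ss
S/II-4 ? ·: SS|Ss|ss
S/II-5 ? I-1×I-2: SS|Ss|ss
S/III-1 un II-2×II-1: Ss
S/III-2 un II-2×II-1: Ss
S/III-3 un II-2×II-1: Ss
S/III-4 un II-3×II-4: SS|Ss
⇒ S over [I-1,I-2,II-1,II-2,II-3,II-4,II-5,III-1,III-2,III-3,III-4]: 130 consistent

II-3 ∈ {Cc SS, Cc Ss}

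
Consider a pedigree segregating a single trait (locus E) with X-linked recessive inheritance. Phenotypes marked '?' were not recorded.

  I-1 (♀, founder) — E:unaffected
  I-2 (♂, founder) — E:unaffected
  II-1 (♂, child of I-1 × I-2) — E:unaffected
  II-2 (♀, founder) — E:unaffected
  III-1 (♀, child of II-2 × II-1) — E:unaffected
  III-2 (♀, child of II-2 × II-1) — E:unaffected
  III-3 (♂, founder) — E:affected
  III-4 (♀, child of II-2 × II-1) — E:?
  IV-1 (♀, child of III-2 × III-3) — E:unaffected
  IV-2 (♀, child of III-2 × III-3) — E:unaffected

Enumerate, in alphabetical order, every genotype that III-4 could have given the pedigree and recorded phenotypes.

E/I-1 un ·: X^EX^E|X^EX^e
E/I-2 un ·: X^EY
E/II-1 un I-1×I-2: X^EY
E/II-2 un ·: X^EX^E|X^EX^e
E/III-1 un II-2×II-1: X^EX^E|X^EX^e
E/III-2 un II-2×II-1: X^EX^E|X^EX^e
E/III-3 aff ·: X^eY
E/III-4 ? II-2×II-1: X^EX^E|X^EX^e
E/IV-1 un III-2×III-3: X^EX^e
E/IV-2 un III-2×III-3: X^EX^e
⇒ E over [I-1,I-2,II-1,II-2,III-1,III-2,III-3,III-4,IV-1,IV-2]: 18 consistent

III-4 ∈ {X^EX^E, X^EX^e}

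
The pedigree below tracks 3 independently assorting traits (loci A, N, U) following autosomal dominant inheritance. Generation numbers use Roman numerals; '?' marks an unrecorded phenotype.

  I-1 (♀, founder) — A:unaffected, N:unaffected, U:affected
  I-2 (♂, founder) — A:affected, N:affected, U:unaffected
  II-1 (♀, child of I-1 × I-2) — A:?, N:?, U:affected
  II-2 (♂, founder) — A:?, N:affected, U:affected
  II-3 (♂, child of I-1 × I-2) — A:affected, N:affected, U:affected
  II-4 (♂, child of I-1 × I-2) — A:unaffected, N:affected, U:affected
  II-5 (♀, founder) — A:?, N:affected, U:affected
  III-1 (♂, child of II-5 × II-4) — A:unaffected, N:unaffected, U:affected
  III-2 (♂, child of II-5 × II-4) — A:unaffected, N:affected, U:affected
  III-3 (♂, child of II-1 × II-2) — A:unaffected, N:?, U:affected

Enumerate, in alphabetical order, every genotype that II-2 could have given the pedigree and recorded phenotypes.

A/I-1 un ·: aa
A/I-2 aff ·: Aa
A/II-1 ? I-1×I-2: aa|Aa
A/II-2 ? ·: aa|Aa
A/II-3 aff I-1×I-2: Aa
A/II-4 un I-1×I-2: aa
A/II-5 ? ·: aa|Aa
A/III-1 un II-5×II-4: aa
A/III-2 un II-5×II-4: aa
A/III-3 un II-1×II-2: aa
⇒ A over [I-1,I-2,II-1,II-2,II-3,II-4,II-5,III-1,III-2,III-3]: 8 consistent
N/I-1 un ·: nn
N/I-2 aff ·: Nn|NN
N/II-1 ? I-1×I-2: nn|Nn
N/II-2 aff ·: Nn|NN
N/II-3 aff I-1×I-2: Nn
N/II-4 aff I-1×I-2: Nn
N/II-5 aff ·: Nn
N/III-1 un II-5×II-4: nn
N/III-2 aff II-5×II-4: Nn|NN
N/III-3 ? II-1×II-2: nn|Nn|NN
⇒ N over [I-1,I-2,II-1,II-2,II-3,II-4,II-5,III-1,III-2,III-3]: 26 consistent
U/I-1 aff ·: Uu|UU
U/I-2 un ·: uu
U/II-1 aff I-1×I-2: Uu
U/II-2 aff ·: Uu|UU
U/II-3 aff I-1×I-2: Uu
U/II-4 aff I-1×I-2: Uu
U/II-5 aff ·: Uu|UU
U/III-1 aff II-5×II-4: Uu|UU
U/III-2 aff II-5×II-4: Uu|UU
U/III-3 aff II-1×II-2: Uu|UU
⇒ U over [I-1,I-2,II-1,II-2,II-3,II-4,II-5,III-1,III-2,III-3]: 64 consistent

II-2 ∈ {Aa NN UU, Aa NN Uu, Aa Nn UU, Aa Nn Uu, aa NN UU, aa NN Uu, aa Nn UU, aa Nn Uu}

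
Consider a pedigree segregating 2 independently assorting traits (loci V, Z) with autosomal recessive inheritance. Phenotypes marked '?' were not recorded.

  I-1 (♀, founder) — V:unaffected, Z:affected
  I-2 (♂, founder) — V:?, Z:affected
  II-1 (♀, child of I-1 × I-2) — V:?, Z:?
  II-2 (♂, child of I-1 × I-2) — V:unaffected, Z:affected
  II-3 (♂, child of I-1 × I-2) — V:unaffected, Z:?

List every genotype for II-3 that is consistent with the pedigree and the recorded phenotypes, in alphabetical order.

V/I-1 un ·: VV|Vv
V/I-2 ? ·: VV|Vv|vv
V/II-1 ? I-1×I-2: VV|Vv|vv
V/II-2 un I-1×I-2: VV|Vv
V/II-3 un I-1×I-2: VV|Vv
⇒ V over [I-1,I-2,II-1,II-2,II-3]: 32 consistent
Z/I-1 aff ·: zz
Z/I-2 aff ·: zz
Z/II-1 ? I-1×I-2: zz
Z/II-2 aff I-1×I-2: zz
Z/II-3 ? I-1×I-2: zz
⇒ Z over [I-1,I-2,II-1,II-2,II-3]: 1 consistent

II-3 ∈ {VV zz, Vv zz}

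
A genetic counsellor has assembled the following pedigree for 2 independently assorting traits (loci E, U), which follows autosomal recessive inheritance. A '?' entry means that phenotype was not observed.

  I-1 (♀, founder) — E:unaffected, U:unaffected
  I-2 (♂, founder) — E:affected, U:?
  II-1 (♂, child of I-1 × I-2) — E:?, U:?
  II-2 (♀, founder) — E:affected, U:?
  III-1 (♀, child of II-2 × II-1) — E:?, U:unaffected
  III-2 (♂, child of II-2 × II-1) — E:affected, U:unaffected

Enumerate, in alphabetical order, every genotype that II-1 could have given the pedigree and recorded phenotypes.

E/I-1 un ·: EE|Ee
E/I-2 aff ·: ee
E/II-1 ? I-1×I-2: Ee|ee
E/II-2 aff ·: ee
E/III-1 ? II-2×II-1: Ee|ee
E/III-2 aff II-2×II-1: ee
⇒ E over [I-1,I-2,II-1,II-2,III-1,III-2]: 5 consistent
U/I-1 un ·: UU|Uu
U/I-2 ? ·: UU|Uu|uu
U/II-1 ? I-1×I-2: UU|Uu|uu
U/II-2 ? ·: UU|Uu|uu
U/III-1 un II-2×II-1: UU|Uu
U/III-2 un II-2×II-1: UU|Uu
⇒ U over [I-1,I-2,II-1,II-2,III-1,III-2]: 73 consistent

II-1 ∈ {Ee UU, Ee Uu, Ee uu, ee UU, ee Uu, ee uu}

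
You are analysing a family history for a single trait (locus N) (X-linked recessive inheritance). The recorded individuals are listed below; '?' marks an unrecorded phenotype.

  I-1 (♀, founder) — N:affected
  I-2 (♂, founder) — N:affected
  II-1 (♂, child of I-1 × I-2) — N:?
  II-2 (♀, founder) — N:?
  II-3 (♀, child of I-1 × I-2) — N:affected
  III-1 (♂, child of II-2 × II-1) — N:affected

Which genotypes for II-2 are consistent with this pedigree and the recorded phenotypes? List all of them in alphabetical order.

II-2 ∈ {X^NX^n, X^nX^n}

N/I-1 aff ·: X^nX^n
N/I-2 aff ·: X^nY
N/II-1 ? I-1×I-2: X^nY
N/II-2 ? ·: X^NX^n|X^nX^n
N/II-3 aff I-1×I-2: X^nX^n
N/III-1 aff II-2×II-1: X^nY
⇒ N over [I-1,I-2,II-1,II-2,II-3,III-1]: 2 consistent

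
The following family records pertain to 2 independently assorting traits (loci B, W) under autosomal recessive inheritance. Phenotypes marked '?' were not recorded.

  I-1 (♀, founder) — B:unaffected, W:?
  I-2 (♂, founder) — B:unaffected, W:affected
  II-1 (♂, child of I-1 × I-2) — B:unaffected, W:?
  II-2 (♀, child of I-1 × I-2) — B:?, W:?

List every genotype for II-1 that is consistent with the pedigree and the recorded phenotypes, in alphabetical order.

II-1 ∈ {BB Ww, BB ww, Bb Ww, Bb ww}

B/I-1 un ·: BB|Bb
B/I-2 un ·: BB|Bb
B/II-1 un I-1×I-2: BB|Bb
B/II-2 ? I-1×I-2: BB|Bb|bb
⇒ B over [I-1,I-2,II-1,II-2]: 15 consistent
W/I-1 ? ·: WW|Ww|ww
W/I-2 aff ·: ww
W/II-1 ? I-1×I-2: Ww|ww
W/II-2 ? I-1×I-2: Ww|ww
⇒ W over [I-1,I-2,II-1,II-2]: 6 consistent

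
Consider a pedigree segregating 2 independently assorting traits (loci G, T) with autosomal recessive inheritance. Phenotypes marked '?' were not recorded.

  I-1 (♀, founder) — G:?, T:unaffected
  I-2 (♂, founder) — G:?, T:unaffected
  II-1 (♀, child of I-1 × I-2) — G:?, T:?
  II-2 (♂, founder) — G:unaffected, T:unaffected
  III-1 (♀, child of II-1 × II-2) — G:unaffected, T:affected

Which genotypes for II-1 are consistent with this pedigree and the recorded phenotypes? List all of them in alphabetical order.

G/I-1 ? ·: GG|Gg|gg
G/I-2 ? ·: GG|Gg|gg
G/II-1 ? I-1×I-2: GG|Gg|gg
G/II-2 un ·: GG|Gg
G/III-1 un II-1×II-2: GG|Gg
⇒ G over [I-1,I-2,II-1,II-2,III-1]: 48 consistent
T/I-1 un ·: TT|Tt
T/I-2 un ·: TT|Tt
T/II-1 ? I-1×I-2: Tt|tt
T/II-2 un ·: Tt
T/III-1 aff II-1×II-2: tt
⇒ T over [I-1,I-2,II-1,II-2,III-1]: 4 consistent

II-1 ∈ {GG Tt, GG tt, Gg Tt, Gg tt, gg Tt, gg tt}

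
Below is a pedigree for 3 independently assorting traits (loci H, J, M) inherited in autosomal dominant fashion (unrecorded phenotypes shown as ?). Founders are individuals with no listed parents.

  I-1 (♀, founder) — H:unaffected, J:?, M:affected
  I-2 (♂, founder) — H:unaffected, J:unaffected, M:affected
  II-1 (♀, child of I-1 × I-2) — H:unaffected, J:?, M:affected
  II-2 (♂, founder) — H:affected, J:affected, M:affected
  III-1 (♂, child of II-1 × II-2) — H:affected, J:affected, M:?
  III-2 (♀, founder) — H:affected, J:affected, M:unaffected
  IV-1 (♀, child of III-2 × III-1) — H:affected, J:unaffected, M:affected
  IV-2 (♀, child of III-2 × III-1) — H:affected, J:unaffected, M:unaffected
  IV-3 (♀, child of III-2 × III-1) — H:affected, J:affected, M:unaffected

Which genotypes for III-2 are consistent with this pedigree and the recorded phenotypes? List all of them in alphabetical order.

III-2 ∈ {HH Jj mm, Hh Jj mm}

H/I-1 un ·: hh
H/I-2 un ·: hh
H/II-1 un I-1×I-2: hh
H/II-2 aff ·: Hh|HH
H/III-1 aff II-1×II-2: Hh
H/III-2 aff ·: Hh|HH
H/IV-1 aff III-2×III-1: Hh|HH
H/IV-2 aff III-2×III-1: Hh|HH
H/IV-3 aff III-2×III-1: Hh|HH
⇒ H over [I-1,I-2,II-1,II-2,III-1,III-2,IV-1,IV-2,IV-3]: 32 consistent
J/I-1 ? ·: jj|Jj|JJ
J/I-2 un ·: jj
J/II-1 ? I-1×I-2: jj|Jj
J/II-2 aff ·: Jj|JJ
J/III-1 aff II-1×II-2: Jj
J/III-2 aff ·: Jj
J/IV-1 un III-2×III-1: jj
J/IV-2 un III-2×III-1: jj
J/IV-3 aff III-2×III-1: Jj|JJ
⇒ J over [I-1,I-2,II-1,II-2,III-1,III-2,IV-1,IV-2,IV-3]: 16 consistent
M/I-1 aff ·: Mm|MM
M/I-2 aff ·: Mm|MM
M/II-1 aff I-1×I-2: Mm|MM
M/II-2 aff ·: Mm|MM
M/III-1 ? II-1×II-2: Mm
M/III-2 un ·: mm
M/IV-1 aff III-2×III-1: Mm
M/IV-2 un III-2×III-1: mm
M/IV-3 un III-2×III-1: mm
⇒ M over [I-1,I-2,II-1,II-2,III-1,III-2,IV-1,IV-2,IV-3]: 10 consistent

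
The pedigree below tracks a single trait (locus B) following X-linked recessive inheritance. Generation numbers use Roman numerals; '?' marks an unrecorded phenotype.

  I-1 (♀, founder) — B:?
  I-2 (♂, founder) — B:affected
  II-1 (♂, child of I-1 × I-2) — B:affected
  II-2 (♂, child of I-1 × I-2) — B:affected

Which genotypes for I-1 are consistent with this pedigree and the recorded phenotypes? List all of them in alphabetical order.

B/I-1 ? ·: X^BX^b|X^bX^b
B/I-2 aff ·: X^bY
B/II-1 aff I-1×I-2: X^bY
B/II-2 aff I-1×I-2: X^bY
⇒ B over [I-1,I-2,II-1,II-2]: 2 consistent

I-1 ∈ {X^BX^b, X^bX^b}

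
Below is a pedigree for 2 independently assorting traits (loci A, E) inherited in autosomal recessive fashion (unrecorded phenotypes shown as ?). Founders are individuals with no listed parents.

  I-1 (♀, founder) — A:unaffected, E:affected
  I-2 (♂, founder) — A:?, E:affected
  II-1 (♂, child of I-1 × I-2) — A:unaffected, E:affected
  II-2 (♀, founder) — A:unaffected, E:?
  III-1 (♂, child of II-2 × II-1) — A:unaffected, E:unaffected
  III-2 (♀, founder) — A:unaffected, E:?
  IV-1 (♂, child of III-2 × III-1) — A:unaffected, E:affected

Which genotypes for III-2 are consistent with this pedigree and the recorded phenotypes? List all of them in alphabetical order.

A/I-1 un ·: AA|Aa
A/I-2 ? ·: AA|Aa|aa
A/II-1 un I-1×I-2: AA|Aa
A/II-2 un ·: AA|Aa
A/III-1 un II-2×II-1: AA|Aa
A/III-2 un ·: AA|Aa
A/IV-1 un III-2×III-1: AA|Aa
⇒ A over [I-1,I-2,II-1,II-2,III-1,III-2,IV-1]: 110 consistent
E/I-1 aff ·: ee
E/I-2 aff ·: ee
E/II-1 aff I-1×I-2: ee
E/II-2 ? ·: EE|Ee
E/III-1 un II-2×II-1: Ee
E/III-2 ? ·: Ee|ee
E/IV-1 aff III-2×III-1: ee
⇒ E over [I-1,I-2,II-1,II-2,III-1,III-2,IV-1]: 4 consistent

III-2 ∈ {AA Ee, AA ee, Aa Ee, Aa ee}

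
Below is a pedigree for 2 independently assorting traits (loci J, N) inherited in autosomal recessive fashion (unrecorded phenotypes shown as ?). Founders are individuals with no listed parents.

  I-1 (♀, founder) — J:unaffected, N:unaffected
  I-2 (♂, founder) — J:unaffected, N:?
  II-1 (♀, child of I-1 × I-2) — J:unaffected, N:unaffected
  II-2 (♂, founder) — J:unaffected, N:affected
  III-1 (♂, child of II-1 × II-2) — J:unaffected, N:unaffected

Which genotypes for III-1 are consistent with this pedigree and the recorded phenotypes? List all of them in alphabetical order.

J/I-1 un ·: JJ|Jj
J/I-2 un ·: JJ|Jj
J/II-1 un I-1×I-2: JJ|Jj
J/II-2 un ·: JJ|Jj
J/III-1 un II-1×II-2: JJ|Jj
⇒ J over [I-1,I-2,II-1,II-2,III-1]: 24 consistent
N/I-1 un ·: NN|Nn
N/I-2 ? ·: NN|Nn|nn
N/II-1 un I-1×I-2: NN|Nn
N/II-2 aff ·: nn
N/III-1 un II-1×II-2: Nn
⇒ N over [I-1,I-2,II-1,II-2,III-1]: 9 consistent

III-1 ∈ {JJ Nn, Jj Nn}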